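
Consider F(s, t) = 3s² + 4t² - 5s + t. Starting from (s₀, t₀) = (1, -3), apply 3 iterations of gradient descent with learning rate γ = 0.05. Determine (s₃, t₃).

∇F = (6s - 5, 8t + 1)
(s₁, t₁) = (1, -3) − 0.05·(1, -23) = (0.95, -1.85)
(s₂, t₂) = (0.95, -1.85) − 0.05·(0.7, -13.8) = (0.915, -1.16)
(s₃, t₃) = (0.915, -1.16) − 0.05·(0.49, -8.28) = (0.8905, -0.746)

(0.8905, -0.746)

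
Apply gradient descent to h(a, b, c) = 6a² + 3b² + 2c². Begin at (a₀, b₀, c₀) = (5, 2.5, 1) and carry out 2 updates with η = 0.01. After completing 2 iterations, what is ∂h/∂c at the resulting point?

3.6864

∇h = (12a, 6b, 4c)
(a₁, b₁, c₁) = (5, 2.5, 1) − 0.01·(60, 15, 4) = (4.4, 2.35, 0.96)
(a₂, b₂, c₂) = (4.4, 2.35, 0.96) − 0.01·(52.8, 14.1, 3.84) = (3.872, 2.209, 0.9216)
∂h/∂c at (3.872, 2.209, 0.9216) = 3.6864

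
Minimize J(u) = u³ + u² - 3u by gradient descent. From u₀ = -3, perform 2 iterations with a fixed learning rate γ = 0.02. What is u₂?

J′(u) = 3u² + 2u - 3
u₁ = -3 − 0.02·18 = -3.36
u₂ = -3.36 − 0.02·24.1488 = -3.842976

-3.842976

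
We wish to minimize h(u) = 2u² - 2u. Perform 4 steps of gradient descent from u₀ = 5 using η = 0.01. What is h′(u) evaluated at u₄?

h′(u) = 4u - 2
u₁ = 5 − 0.01·18 = 4.82
u₂ = 4.82 − 0.01·17.28 = 4.6472
u₃ = 4.6472 − 0.01·16.5888 = 4.481312
u₄ = 4.481312 − 0.01·15.925248 = 4.32205952
h′(u) at (4.32205952) = 15.28823808

15.28823808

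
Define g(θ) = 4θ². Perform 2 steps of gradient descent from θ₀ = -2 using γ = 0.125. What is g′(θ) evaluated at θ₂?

g′(θ) = 8θ
θ₁ = -2 − 0.125·(-16) = 0
θ₂ = 0 − 0.125·0 = 0
g′(θ) at (0) = 0

0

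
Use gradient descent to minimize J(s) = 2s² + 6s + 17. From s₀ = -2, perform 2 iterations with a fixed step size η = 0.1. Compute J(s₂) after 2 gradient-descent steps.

J′(s) = 4s + 6
s₁ = -2 − 0.1·(-2) = -1.8
s₂ = -1.8 − 0.1·(-1.2) = -1.68
J(-1.68) = 12.5648

12.5648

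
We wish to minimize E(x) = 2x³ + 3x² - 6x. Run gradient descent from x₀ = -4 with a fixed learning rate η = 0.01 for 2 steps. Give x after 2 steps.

E′(x) = 6x² + 6x - 6
x₁ = -4 − 0.01·66 = -4.66
x₂ = -4.66 − 0.01·96.3336 = -5.623336

-5.623336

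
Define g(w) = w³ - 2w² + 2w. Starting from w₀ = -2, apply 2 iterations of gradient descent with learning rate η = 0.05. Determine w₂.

-5.2615

g′(w) = 3w² - 4w + 2
Step 1: g′(-2) = 22; w₁ = -2 − 0.05·22 = -3.1
Step 2: g′(-3.1) = 43.23; w₂ = -3.1 − 0.05·43.23 = -5.2615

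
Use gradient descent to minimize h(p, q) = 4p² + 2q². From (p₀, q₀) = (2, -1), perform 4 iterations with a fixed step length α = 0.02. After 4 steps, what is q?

∇h = (8p, 4q)
(p₁, q₁) = (2, -1) − 0.02·(16, -4) = (1.68, -0.92)
(p₂, q₂) = (1.68, -0.92) − 0.02·(13.44, -3.68) = (1.4112, -0.8464)
(p₃, q₃) = (1.4112, -0.8464) − 0.02·(11.2896, -3.3856) = (1.185408, -0.778688)
(p₄, q₄) = (1.185408, -0.778688) − 0.02·(9.483264, -3.114752) = (0.99574272, -0.71639296)
q = -0.71639296

-0.71639296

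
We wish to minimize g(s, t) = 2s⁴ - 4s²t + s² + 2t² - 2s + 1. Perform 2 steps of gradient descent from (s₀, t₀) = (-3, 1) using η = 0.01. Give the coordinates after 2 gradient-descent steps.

∇g = (8s³ - 8st + 2s - 2, -4s² + 4t)
Step 1: at (-3, 1), ∇g = (-200, -32) → (-3, 1) − 0.01·(-200, -32) = (-1, 1.32)
Step 2: at (-1, 1.32), ∇g = (-1.44, 1.28) → (-1, 1.32) − 0.01·(-1.44, 1.28) = (-0.9856, 1.3072)

(-0.9856, 1.3072)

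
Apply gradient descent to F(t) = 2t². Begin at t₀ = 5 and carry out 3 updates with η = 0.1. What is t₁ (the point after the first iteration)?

3

F′(t) = 4t
t₁ = 5 − 0.1·20 = 3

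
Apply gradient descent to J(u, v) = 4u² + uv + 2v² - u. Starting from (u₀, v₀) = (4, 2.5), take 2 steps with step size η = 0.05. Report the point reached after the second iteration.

(1.355, 1.32375)

∇J = (8u + v - 1, u + 4v)
(u₁, v₁) = (4, 2.5) − 0.05·(33.5, 14) = (2.325, 1.8)
(u₂, v₂) = (2.325, 1.8) − 0.05·(19.4, 9.525) = (1.355, 1.32375)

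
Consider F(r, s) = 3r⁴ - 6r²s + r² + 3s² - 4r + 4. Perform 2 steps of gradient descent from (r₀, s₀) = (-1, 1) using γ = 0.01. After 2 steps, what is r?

∇F = (12r³ - 12rs + 2r - 4, -6r² + 6s)
(r₁, s₁) = (-1, 1) − 0.01·(-6, 0) = (-0.94, 1)
(r₂, s₂) = (-0.94, 1) − 0.01·(-4.567008, 0.6984) = (-0.89432992, 0.993016)
r = -0.89432992

-0.89432992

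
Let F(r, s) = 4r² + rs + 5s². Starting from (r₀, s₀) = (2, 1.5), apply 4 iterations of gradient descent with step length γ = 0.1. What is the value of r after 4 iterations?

0.004

∇F = (8r + s, r + 10s)
Step 1: at (2, 1.5), ∇F = (17.5, 17) → (2, 1.5) − 0.1·(17.5, 17) = (0.25, -0.2)
Step 2: at (0.25, -0.2), ∇F = (1.8, -1.75) → (0.25, -0.2) − 0.1·(1.8, -1.75) = (0.07, -0.025)
Step 3: at (0.07, -0.025), ∇F = (0.535, -0.18) → (0.07, -0.025) − 0.1·(0.535, -0.18) = (0.0165, -0.007)
Step 4: at (0.0165, -0.007), ∇F = (0.125, -0.0535) → (0.0165, -0.007) − 0.1·(0.125, -0.0535) = (0.004, -0.00165)
r = 0.004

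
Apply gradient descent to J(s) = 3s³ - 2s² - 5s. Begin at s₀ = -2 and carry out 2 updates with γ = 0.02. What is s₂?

-4.293512

J′(s) = 9s² - 4s - 5
s₁ = -2 − 0.02·39 = -2.78
s₂ = -2.78 − 0.02·75.6756 = -4.293512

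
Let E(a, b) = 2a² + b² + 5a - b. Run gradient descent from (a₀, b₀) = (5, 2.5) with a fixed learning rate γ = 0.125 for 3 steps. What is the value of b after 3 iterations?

1.34375

∇E = (4a + 5, 2b - 1)
Step 1: at (5, 2.5), ∇E = (25, 4) → (5, 2.5) − 0.125·(25, 4) = (1.875, 2)
Step 2: at (1.875, 2), ∇E = (12.5, 3) → (1.875, 2) − 0.125·(12.5, 3) = (0.3125, 1.625)
Step 3: at (0.3125, 1.625), ∇E = (6.25, 2.25) → (0.3125, 1.625) − 0.125·(6.25, 2.25) = (-0.46875, 1.34375)
b = 1.34375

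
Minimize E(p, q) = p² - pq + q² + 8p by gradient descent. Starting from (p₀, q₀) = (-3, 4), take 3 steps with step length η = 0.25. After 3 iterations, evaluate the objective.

-17.725830078125

∇E = (2p - q + 8, -p + 2q)
(p₁, q₁) = (-3, 4) − 0.25·(-2, 11) = (-2.5, 1.25)
(p₂, q₂) = (-2.5, 1.25) − 0.25·(1.75, 5) = (-2.9375, 0)
(p₃, q₃) = (-2.9375, 0) − 0.25·(2.125, 2.9375) = (-3.46875, -0.734375)
E(-3.46875, -0.734375) = -17.725830078125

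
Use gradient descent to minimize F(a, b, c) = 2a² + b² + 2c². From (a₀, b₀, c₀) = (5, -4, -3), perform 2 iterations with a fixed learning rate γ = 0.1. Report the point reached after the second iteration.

(1.8, -2.56, -1.08)

∇F = (4a, 2b, 4c)
Step 1: at (5, -4, -3), ∇F = (20, -8, -12) → (5, -4, -3) − 0.1·(20, -8, -12) = (3, -3.2, -1.8)
Step 2: at (3, -3.2, -1.8), ∇F = (12, -6.4, -7.2) → (3, -3.2, -1.8) − 0.1·(12, -6.4, -7.2) = (1.8, -2.56, -1.08)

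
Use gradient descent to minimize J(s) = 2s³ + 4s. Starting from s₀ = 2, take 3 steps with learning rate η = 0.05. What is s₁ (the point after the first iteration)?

0.6

J′(s) = 6s² + 4
s₁ = 2 − 0.05·28 = 0.6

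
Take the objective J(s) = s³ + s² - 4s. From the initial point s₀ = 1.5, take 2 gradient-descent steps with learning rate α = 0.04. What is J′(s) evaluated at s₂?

J′(s) = 3s² + 2s - 4
Step 1: J′(1.5) = 5.75; s₁ = 1.5 − 0.04·5.75 = 1.27
Step 2: J′(1.27) = 3.3787; s₂ = 1.27 − 0.04·3.3787 = 1.134852
J′(s) at (1.134852) = 2.133371185712

2.133371185712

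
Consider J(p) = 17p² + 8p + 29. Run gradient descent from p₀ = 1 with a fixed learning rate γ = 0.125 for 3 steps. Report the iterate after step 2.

12.8125

J′(p) = 34p + 8
p₁ = 1 − 0.125·42 = -4.25
p₂ = -4.25 − 0.125·(-136.5) = 12.8125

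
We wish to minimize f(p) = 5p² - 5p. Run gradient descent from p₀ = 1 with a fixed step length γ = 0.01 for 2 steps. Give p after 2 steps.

0.905

f′(p) = 10p - 5
p₁ = 1 − 0.01·5 = 0.95
p₂ = 0.95 − 0.01·4.5 = 0.905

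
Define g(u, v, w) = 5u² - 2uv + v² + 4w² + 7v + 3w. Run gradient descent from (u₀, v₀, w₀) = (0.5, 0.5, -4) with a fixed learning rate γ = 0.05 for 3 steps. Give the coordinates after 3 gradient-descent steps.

(0.064, -0.5, -1.158)

∇g = (10u - 2v, -2u + 2v + 7, 8w + 3)
(u₁, v₁, w₁) = (0.5, 0.5, -4) − 0.05·(4, 7, -29) = (0.3, 0.15, -2.55)
(u₂, v₂, w₂) = (0.3, 0.15, -2.55) − 0.05·(2.7, 6.7, -17.4) = (0.165, -0.185, -1.68)
(u₃, v₃, w₃) = (0.165, -0.185, -1.68) − 0.05·(2.02, 6.3, -10.44) = (0.064, -0.5, -1.158)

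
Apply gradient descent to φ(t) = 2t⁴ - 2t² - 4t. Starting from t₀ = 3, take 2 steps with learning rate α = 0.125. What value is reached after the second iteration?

φ′(t) = 8t³ - 4t - 4
t₁ = 3 − 0.125·200 = -22
t₂ = -22 − 0.125·(-85100) = 10615.5

10615.5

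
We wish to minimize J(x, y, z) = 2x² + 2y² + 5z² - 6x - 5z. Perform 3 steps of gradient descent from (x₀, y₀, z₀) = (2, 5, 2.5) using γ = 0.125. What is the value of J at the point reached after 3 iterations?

∇J = (4x - 6, 4y, 10z - 5)
Step 1: at (2, 5, 2.5), ∇J = (2, 20, 20) → (2, 5, 2.5) − 0.125·(2, 20, 20) = (1.75, 2.5, 0)
Step 2: at (1.75, 2.5, 0), ∇J = (1, 10, -5) → (1.75, 2.5, 0) − 0.125·(1, 10, -5) = (1.625, 1.25, 0.625)
Step 3: at (1.625, 1.25, 0.625), ∇J = (0.5, 5, 1.25) → (1.625, 1.25, 0.625) − 0.125·(0.5, 5, 1.25) = (1.5625, 0.625, 0.46875)
J(1.5625, 0.625, 0.46875) = -4.9560546875

-4.9560546875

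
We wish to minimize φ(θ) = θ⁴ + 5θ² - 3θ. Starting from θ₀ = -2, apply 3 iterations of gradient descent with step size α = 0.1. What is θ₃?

1913.93765

φ′(θ) = 4θ³ + 10θ - 3
θ₁ = -2 − 0.1·(-55) = 3.5
θ₂ = 3.5 − 0.1·203.5 = -16.85
θ₃ = -16.85 − 0.1·(-19307.8765) = 1913.93765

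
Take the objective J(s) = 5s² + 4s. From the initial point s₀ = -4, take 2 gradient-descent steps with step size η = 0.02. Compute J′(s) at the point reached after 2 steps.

-23.04

J′(s) = 10s + 4
Step 1: J′(-4) = -36; s₁ = -4 − 0.02·(-36) = -3.28
Step 2: J′(-3.28) = -28.8; s₂ = -3.28 − 0.02·(-28.8) = -2.704
J′(s) at (-2.704) = -23.04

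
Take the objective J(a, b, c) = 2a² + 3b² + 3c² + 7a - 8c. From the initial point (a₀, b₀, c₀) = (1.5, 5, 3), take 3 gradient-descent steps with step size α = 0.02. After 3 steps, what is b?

3.40736

∇J = (4a + 7, 6b, 6c - 8)
Step 1: at (1.5, 5, 3), ∇J = (13, 30, 10) → (1.5, 5, 3) − 0.02·(13, 30, 10) = (1.24, 4.4, 2.8)
Step 2: at (1.24, 4.4, 2.8), ∇J = (11.96, 26.4, 8.8) → (1.24, 4.4, 2.8) − 0.02·(11.96, 26.4, 8.8) = (1.0008, 3.872, 2.624)
Step 3: at (1.0008, 3.872, 2.624), ∇J = (11.0032, 23.232, 7.744) → (1.0008, 3.872, 2.624) − 0.02·(11.0032, 23.232, 7.744) = (0.780736, 3.40736, 2.46912)
b = 3.40736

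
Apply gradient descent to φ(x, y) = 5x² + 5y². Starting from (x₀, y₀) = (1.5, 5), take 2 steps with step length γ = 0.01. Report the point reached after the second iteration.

(1.215, 4.05)

∇φ = (10x, 10y)
(x₁, y₁) = (1.5, 5) − 0.01·(15, 50) = (1.35, 4.5)
(x₂, y₂) = (1.35, 4.5) − 0.01·(13.5, 45) = (1.215, 4.05)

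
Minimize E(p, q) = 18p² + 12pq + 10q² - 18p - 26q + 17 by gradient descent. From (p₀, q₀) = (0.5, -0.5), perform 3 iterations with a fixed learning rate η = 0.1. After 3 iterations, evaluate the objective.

5177.10112

∇E = (36p + 12q - 18, 12p + 20q - 26)
Step 1: at (0.5, -0.5), ∇E = (-6, -30) → (0.5, -0.5) − 0.1·(-6, -30) = (1.1, 2.5)
Step 2: at (1.1, 2.5), ∇E = (51.6, 37.2) → (1.1, 2.5) − 0.1·(51.6, 37.2) = (-4.06, -1.22)
Step 3: at (-4.06, -1.22), ∇E = (-178.8, -99.12) → (-4.06, -1.22) − 0.1·(-178.8, -99.12) = (13.82, 8.692)
E(13.82, 8.692) = 5177.10112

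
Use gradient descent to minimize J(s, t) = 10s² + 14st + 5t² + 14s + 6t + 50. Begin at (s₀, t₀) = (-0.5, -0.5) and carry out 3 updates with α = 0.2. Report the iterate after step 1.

∇J = (20s + 14t + 14, 14s + 10t + 6)
(s₁, t₁) = (-0.5, -0.5) − 0.2·(-3, -6) = (0.1, 0.7)

(0.1, 0.7)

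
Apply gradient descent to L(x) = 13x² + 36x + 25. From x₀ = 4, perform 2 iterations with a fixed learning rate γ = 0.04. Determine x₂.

-1.376

L′(x) = 26x + 36
x₁ = 4 − 0.04·140 = -1.6
x₂ = -1.6 − 0.04·(-5.6) = -1.376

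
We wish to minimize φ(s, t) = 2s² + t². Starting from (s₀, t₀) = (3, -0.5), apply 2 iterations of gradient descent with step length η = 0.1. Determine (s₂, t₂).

(1.08, -0.32)

∇φ = (4s, 2t)
(s₁, t₁) = (3, -0.5) − 0.1·(12, -1) = (1.8, -0.4)
(s₂, t₂) = (1.8, -0.4) − 0.1·(7.2, -0.8) = (1.08, -0.32)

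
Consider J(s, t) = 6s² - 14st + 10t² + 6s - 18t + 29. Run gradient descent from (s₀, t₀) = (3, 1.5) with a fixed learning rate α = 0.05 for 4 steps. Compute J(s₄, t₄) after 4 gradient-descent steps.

11.455493465

∇J = (12s - 14t + 6, -14s + 20t - 18)
(s₁, t₁) = (3, 1.5) − 0.05·(21, -30) = (1.95, 3)
(s₂, t₂) = (1.95, 3) − 0.05·(-12.6, 14.7) = (2.58, 2.265)
(s₃, t₃) = (2.58, 2.265) − 0.05·(5.25, -8.82) = (2.3175, 2.706)
(s₄, t₄) = (2.3175, 2.706) − 0.05·(-4.074, 3.675) = (2.5212, 2.52225)
J(2.5212, 2.52225) = 11.455493465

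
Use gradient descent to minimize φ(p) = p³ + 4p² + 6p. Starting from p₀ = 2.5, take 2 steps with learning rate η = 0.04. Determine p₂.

0.182308

φ′(p) = 3p² + 8p + 6
p₁ = 2.5 − 0.04·44.75 = 0.71
p₂ = 0.71 − 0.04·13.1923 = 0.182308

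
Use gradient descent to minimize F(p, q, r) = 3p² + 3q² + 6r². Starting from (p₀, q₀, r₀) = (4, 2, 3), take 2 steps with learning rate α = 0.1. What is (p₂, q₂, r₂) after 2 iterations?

(0.64, 0.32, 0.12)

∇F = (6p, 6q, 12r)
(p₁, q₁, r₁) = (4, 2, 3) − 0.1·(24, 12, 36) = (1.6, 0.8, -0.6)
(p₂, q₂, r₂) = (1.6, 0.8, -0.6) − 0.1·(9.6, 4.8, -7.2) = (0.64, 0.32, 0.12)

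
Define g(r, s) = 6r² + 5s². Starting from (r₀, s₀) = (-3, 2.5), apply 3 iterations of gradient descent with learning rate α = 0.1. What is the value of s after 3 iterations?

0

∇g = (12r, 10s)
Step 1: at (-3, 2.5), ∇g = (-36, 25) → (-3, 2.5) − 0.1·(-36, 25) = (0.6, 0)
Step 2: at (0.6, 0), ∇g = (7.2, 0) → (0.6, 0) − 0.1·(7.2, 0) = (-0.12, 0)
Step 3: at (-0.12, 0), ∇g = (-1.44, 0) → (-0.12, 0) − 0.1·(-1.44, 0) = (0.024, 0)
s = 0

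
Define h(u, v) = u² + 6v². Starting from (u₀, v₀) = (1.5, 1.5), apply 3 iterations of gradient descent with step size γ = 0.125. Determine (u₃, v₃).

∇h = (2u, 12v)
(u₁, v₁) = (1.5, 1.5) − 0.125·(3, 18) = (1.125, -0.75)
(u₂, v₂) = (1.125, -0.75) − 0.125·(2.25, -9) = (0.84375, 0.375)
(u₃, v₃) = (0.84375, 0.375) − 0.125·(1.6875, 4.5) = (0.6328125, -0.1875)

(0.6328125, -0.1875)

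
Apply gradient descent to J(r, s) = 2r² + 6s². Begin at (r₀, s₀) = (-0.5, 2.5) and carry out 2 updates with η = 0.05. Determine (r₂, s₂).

∇J = (4r, 12s)
Step 1: at (-0.5, 2.5), ∇J = (-2, 30) → (-0.5, 2.5) − 0.05·(-2, 30) = (-0.4, 1)
Step 2: at (-0.4, 1), ∇J = (-1.6, 12) → (-0.4, 1) − 0.05·(-1.6, 12) = (-0.32, 0.4)

(-0.32, 0.4)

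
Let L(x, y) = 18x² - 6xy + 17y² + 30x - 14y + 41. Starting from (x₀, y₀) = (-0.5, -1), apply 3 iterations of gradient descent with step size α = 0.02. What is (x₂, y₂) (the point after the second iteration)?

∇L = (36x - 6y + 30, -6x + 34y - 14)
Step 1: at (-0.5, -1), ∇L = (18, -45) → (-0.5, -1) − 0.02·(18, -45) = (-0.86, -0.1)
Step 2: at (-0.86, -0.1), ∇L = (-0.36, -12.24) → (-0.86, -0.1) − 0.02·(-0.36, -12.24) = (-0.8528, 0.1448)

(-0.8528, 0.1448)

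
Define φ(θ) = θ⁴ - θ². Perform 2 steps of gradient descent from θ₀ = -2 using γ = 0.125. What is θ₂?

φ′(θ) = 4θ³ - 2θ
Step 1: φ′(-2) = -28; θ₁ = -2 − 0.125·(-28) = 1.5
Step 2: φ′(1.5) = 10.5; θ₂ = 1.5 − 0.125·10.5 = 0.1875

0.1875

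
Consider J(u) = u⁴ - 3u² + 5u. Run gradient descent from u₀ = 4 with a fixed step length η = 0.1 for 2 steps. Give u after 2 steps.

J′(u) = 4u³ - 6u + 5
Step 1: J′(4) = 237; u₁ = 4 − 0.1·237 = -19.7
Step 2: J′(-19.7) = -30458.292; u₂ = -19.7 − 0.1·(-30458.292) = 3026.1292

3026.1292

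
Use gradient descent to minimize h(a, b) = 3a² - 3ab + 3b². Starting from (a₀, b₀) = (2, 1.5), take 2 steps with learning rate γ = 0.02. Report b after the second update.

1.3782

∇h = (6a - 3b, -3a + 6b)
Step 1: at (2, 1.5), ∇h = (7.5, 3) → (2, 1.5) − 0.02·(7.5, 3) = (1.85, 1.44)
Step 2: at (1.85, 1.44), ∇h = (6.78, 3.09) → (1.85, 1.44) − 0.02·(6.78, 3.09) = (1.7144, 1.3782)
b = 1.3782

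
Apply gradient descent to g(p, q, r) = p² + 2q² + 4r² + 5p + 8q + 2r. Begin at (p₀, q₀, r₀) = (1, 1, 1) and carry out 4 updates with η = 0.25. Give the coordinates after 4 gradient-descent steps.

(-2.28125, -2, 1)

∇g = (2p + 5, 4q + 8, 8r + 2)
(p₁, q₁, r₁) = (1, 1, 1) − 0.25·(7, 12, 10) = (-0.75, -2, -1.5)
(p₂, q₂, r₂) = (-0.75, -2, -1.5) − 0.25·(3.5, 0, -10) = (-1.625, -2, 1)
(p₃, q₃, r₃) = (-1.625, -2, 1) − 0.25·(1.75, 0, 10) = (-2.0625, -2, -1.5)
(p₄, q₄, r₄) = (-2.0625, -2, -1.5) − 0.25·(0.875, 0, -10) = (-2.28125, -2, 1)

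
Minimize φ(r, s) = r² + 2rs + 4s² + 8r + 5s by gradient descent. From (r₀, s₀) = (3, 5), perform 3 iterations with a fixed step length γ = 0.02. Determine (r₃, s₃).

(1.730304, 2.455616)

∇φ = (2r + 2s + 8, 2r + 8s + 5)
(r₁, s₁) = (3, 5) − 0.02·(24, 51) = (2.52, 3.98)
(r₂, s₂) = (2.52, 3.98) − 0.02·(21, 41.88) = (2.1, 3.1424)
(r₃, s₃) = (2.1, 3.1424) − 0.02·(18.4848, 34.3392) = (1.730304, 2.455616)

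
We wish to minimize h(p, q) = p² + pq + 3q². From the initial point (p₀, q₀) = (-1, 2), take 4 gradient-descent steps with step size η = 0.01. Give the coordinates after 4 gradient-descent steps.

∇h = (2p + q, p + 6q)
(p₁, q₁) = (-1, 2) − 0.01·(0, 11) = (-1, 1.89)
(p₂, q₂) = (-1, 1.89) − 0.01·(-0.11, 10.34) = (-0.9989, 1.7866)
(p₃, q₃) = (-0.9989, 1.7866) − 0.01·(-0.2112, 9.7207) = (-0.996788, 1.689393)
(p₄, q₄) = (-0.996788, 1.689393) − 0.01·(-0.304183, 9.13957) = (-0.99374617, 1.5979973)

(-0.99374617, 1.5979973)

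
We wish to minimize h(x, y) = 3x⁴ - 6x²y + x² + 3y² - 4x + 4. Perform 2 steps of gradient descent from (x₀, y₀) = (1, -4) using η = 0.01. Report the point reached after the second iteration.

(0.25622944, -3.467416)

∇h = (12x³ - 12xy + 2x - 4, -6x² + 6y)
Step 1: at (1, -4), ∇h = (58, -30) → (1, -4) − 0.01·(58, -30) = (0.42, -3.7)
Step 2: at (0.42, -3.7), ∇h = (16.377056, -23.2584) → (0.42, -3.7) − 0.01·(16.377056, -23.2584) = (0.25622944, -3.467416)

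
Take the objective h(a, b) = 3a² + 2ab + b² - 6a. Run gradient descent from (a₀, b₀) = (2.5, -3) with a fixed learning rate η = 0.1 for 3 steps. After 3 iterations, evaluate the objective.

∇h = (6a + 2b - 6, 2a + 2b)
Step 1: at (2.5, -3), ∇h = (3, -1) → (2.5, -3) − 0.1·(3, -1) = (2.2, -2.9)
Step 2: at (2.2, -2.9), ∇h = (1.4, -1.4) → (2.2, -2.9) − 0.1·(1.4, -1.4) = (2.06, -2.76)
Step 3: at (2.06, -2.76), ∇h = (0.84, -1.4) → (2.06, -2.76) − 0.1·(0.84, -1.4) = (1.976, -2.62)
h(1.976, -2.62) = -3.632112

-3.632112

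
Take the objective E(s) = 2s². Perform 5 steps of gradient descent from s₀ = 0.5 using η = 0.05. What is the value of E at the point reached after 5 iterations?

0.0536870912

E′(s) = 4s
s₁ = 0.5 − 0.05·2 = 0.4
s₂ = 0.4 − 0.05·1.6 = 0.32
s₃ = 0.32 − 0.05·1.28 = 0.256
s₄ = 0.256 − 0.05·1.024 = 0.2048
s₅ = 0.2048 − 0.05·0.8192 = 0.16384
E(0.16384) = 0.0536870912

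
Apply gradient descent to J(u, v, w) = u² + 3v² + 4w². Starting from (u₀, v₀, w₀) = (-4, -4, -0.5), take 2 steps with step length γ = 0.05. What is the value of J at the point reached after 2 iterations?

∇J = (2u, 6v, 8w)
(u₁, v₁, w₁) = (-4, -4, -0.5) − 0.05·(-8, -24, -4) = (-3.6, -2.8, -0.3)
(u₂, v₂, w₂) = (-3.6, -2.8, -0.3) − 0.05·(-7.2, -16.8, -2.4) = (-3.24, -1.96, -0.18)
J(-3.24, -1.96, -0.18) = 22.152

22.152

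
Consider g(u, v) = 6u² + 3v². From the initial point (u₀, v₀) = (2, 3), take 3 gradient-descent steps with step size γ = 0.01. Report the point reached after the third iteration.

∇g = (12u, 6v)
(u₁, v₁) = (2, 3) − 0.01·(24, 18) = (1.76, 2.82)
(u₂, v₂) = (1.76, 2.82) − 0.01·(21.12, 16.92) = (1.5488, 2.6508)
(u₃, v₃) = (1.5488, 2.6508) − 0.01·(18.5856, 15.9048) = (1.362944, 2.491752)

(1.362944, 2.491752)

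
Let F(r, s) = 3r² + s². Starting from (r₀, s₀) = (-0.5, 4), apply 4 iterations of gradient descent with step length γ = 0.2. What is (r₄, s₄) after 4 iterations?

(-0.0008, 0.5184)

∇F = (6r, 2s)
Step 1: at (-0.5, 4), ∇F = (-3, 8) → (-0.5, 4) − 0.2·(-3, 8) = (0.1, 2.4)
Step 2: at (0.1, 2.4), ∇F = (0.6, 4.8) → (0.1, 2.4) − 0.2·(0.6, 4.8) = (-0.02, 1.44)
Step 3: at (-0.02, 1.44), ∇F = (-0.12, 2.88) → (-0.02, 1.44) − 0.2·(-0.12, 2.88) = (0.004, 0.864)
Step 4: at (0.004, 0.864), ∇F = (0.024, 1.728) → (0.004, 0.864) − 0.2·(0.024, 1.728) = (-0.0008, 0.5184)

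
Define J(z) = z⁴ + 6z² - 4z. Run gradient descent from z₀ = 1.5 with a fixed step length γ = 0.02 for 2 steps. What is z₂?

0.73341

J′(z) = 4z³ + 12z - 4
Step 1: J′(1.5) = 27.5; z₁ = 1.5 − 0.02·27.5 = 0.95
Step 2: J′(0.95) = 10.8295; z₂ = 0.95 − 0.02·10.8295 = 0.73341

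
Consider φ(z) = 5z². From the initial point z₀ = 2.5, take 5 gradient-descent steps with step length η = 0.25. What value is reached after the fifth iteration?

φ′(z) = 10z
Step 1: φ′(2.5) = 25; z₁ = 2.5 − 0.25·25 = -3.75
Step 2: φ′(-3.75) = -37.5; z₂ = -3.75 − 0.25·(-37.5) = 5.625
Step 3: φ′(5.625) = 56.25; z₃ = 5.625 − 0.25·56.25 = -8.4375
Step 4: φ′(-8.4375) = -84.375; z₄ = -8.4375 − 0.25·(-84.375) = 12.65625
Step 5: φ′(12.65625) = 126.5625; z₅ = 12.65625 − 0.25·126.5625 = -18.984375

-18.984375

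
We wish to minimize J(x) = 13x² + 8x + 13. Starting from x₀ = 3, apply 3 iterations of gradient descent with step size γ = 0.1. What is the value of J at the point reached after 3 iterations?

2398.005568

J′(x) = 26x + 8
x₁ = 3 − 0.1·86 = -5.6
x₂ = -5.6 − 0.1·(-137.6) = 8.16
x₃ = 8.16 − 0.1·220.16 = -13.856
J(-13.856) = 2398.005568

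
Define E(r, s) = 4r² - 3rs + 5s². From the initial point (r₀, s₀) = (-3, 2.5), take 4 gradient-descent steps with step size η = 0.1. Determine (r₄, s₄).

∇E = (8r - 3s, -3r + 10s)
Step 1: at (-3, 2.5), ∇E = (-31.5, 34) → (-3, 2.5) − 0.1·(-31.5, 34) = (0.15, -0.9)
Step 2: at (0.15, -0.9), ∇E = (3.9, -9.45) → (0.15, -0.9) − 0.1·(3.9, -9.45) = (-0.24, 0.045)
Step 3: at (-0.24, 0.045), ∇E = (-2.055, 1.17) → (-0.24, 0.045) − 0.1·(-2.055, 1.17) = (-0.0345, -0.072)
Step 4: at (-0.0345, -0.072), ∇E = (-0.06, -0.6165) → (-0.0345, -0.072) − 0.1·(-0.06, -0.6165) = (-0.0285, -0.01035)

(-0.0285, -0.01035)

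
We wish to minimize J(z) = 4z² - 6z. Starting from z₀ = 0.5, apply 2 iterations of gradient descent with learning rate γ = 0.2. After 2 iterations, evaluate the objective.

-2.2176

J′(z) = 8z - 6
z₁ = 0.5 − 0.2·(-2) = 0.9
z₂ = 0.9 − 0.2·1.2 = 0.66
J(0.66) = -2.2176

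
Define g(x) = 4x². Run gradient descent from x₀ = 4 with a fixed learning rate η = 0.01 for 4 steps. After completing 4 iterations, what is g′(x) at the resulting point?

22.92457472

g′(x) = 8x
x₁ = 4 − 0.01·32 = 3.68
x₂ = 3.68 − 0.01·29.44 = 3.3856
x₃ = 3.3856 − 0.01·27.0848 = 3.114752
x₄ = 3.114752 − 0.01·24.918016 = 2.86557184
g′(x) at (2.86557184) = 22.92457472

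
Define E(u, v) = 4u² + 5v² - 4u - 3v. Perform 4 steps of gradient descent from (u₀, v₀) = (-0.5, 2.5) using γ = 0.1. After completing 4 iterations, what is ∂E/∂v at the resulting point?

0

∇E = (8u - 4, 10v - 3)
(u₁, v₁) = (-0.5, 2.5) − 0.1·(-8, 22) = (0.3, 0.3)
(u₂, v₂) = (0.3, 0.3) − 0.1·(-1.6, 0) = (0.46, 0.3)
(u₃, v₃) = (0.46, 0.3) − 0.1·(-0.32, 0) = (0.492, 0.3)
(u₄, v₄) = (0.492, 0.3) − 0.1·(-0.064, 0) = (0.4984, 0.3)
∂E/∂v at (0.4984, 0.3) = 0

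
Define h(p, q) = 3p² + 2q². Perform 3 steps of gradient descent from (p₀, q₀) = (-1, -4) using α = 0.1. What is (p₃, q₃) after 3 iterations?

(-0.064, -0.864)

∇h = (6p, 4q)
Step 1: at (-1, -4), ∇h = (-6, -16) → (-1, -4) − 0.1·(-6, -16) = (-0.4, -2.4)
Step 2: at (-0.4, -2.4), ∇h = (-2.4, -9.6) → (-0.4, -2.4) − 0.1·(-2.4, -9.6) = (-0.16, -1.44)
Step 3: at (-0.16, -1.44), ∇h = (-0.96, -5.76) → (-0.16, -1.44) − 0.1·(-0.96, -5.76) = (-0.064, -0.864)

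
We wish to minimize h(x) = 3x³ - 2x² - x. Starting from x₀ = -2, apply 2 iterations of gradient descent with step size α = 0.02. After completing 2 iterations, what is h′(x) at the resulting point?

h′(x) = 9x² - 4x - 1
x₁ = -2 − 0.02·43 = -2.86
x₂ = -2.86 − 0.02·84.0564 = -4.541128
h′(x) at (-4.541128) = 202.761103611456

202.761103611456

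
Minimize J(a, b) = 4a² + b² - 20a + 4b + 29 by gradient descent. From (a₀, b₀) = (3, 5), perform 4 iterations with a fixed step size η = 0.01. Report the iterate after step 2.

∇J = (8a - 20, 2b + 4)
Step 1: at (3, 5), ∇J = (4, 14) → (3, 5) − 0.01·(4, 14) = (2.96, 4.86)
Step 2: at (2.96, 4.86), ∇J = (3.68, 13.72) → (2.96, 4.86) − 0.01·(3.68, 13.72) = (2.9232, 4.7228)

(2.9232, 4.7228)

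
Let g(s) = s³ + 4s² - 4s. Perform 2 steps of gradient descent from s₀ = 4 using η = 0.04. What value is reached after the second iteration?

g′(s) = 3s² + 8s - 4
Step 1: g′(4) = 76; s₁ = 4 − 0.04·76 = 0.96
Step 2: g′(0.96) = 6.4448; s₂ = 0.96 − 0.04·6.4448 = 0.702208

0.702208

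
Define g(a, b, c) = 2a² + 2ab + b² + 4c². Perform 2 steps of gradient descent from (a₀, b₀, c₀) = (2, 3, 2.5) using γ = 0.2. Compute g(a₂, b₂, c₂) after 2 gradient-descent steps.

3.6832

∇g = (4a + 2b, 2a + 2b, 8c)
Step 1: at (2, 3, 2.5), ∇g = (14, 10, 20) → (2, 3, 2.5) − 0.2·(14, 10, 20) = (-0.8, 1, -1.5)
Step 2: at (-0.8, 1, -1.5), ∇g = (-1.2, 0.4, -12) → (-0.8, 1, -1.5) − 0.2·(-1.2, 0.4, -12) = (-0.56, 0.92, 0.9)
g(-0.56, 0.92, 0.9) = 3.6832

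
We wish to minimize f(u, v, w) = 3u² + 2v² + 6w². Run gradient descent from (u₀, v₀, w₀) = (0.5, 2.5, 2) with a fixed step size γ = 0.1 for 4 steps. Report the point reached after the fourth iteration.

(0.0128, 0.324, 0.0032)

∇f = (6u, 4v, 12w)
Step 1: at (0.5, 2.5, 2), ∇f = (3, 10, 24) → (0.5, 2.5, 2) − 0.1·(3, 10, 24) = (0.2, 1.5, -0.4)
Step 2: at (0.2, 1.5, -0.4), ∇f = (1.2, 6, -4.8) → (0.2, 1.5, -0.4) − 0.1·(1.2, 6, -4.8) = (0.08, 0.9, 0.08)
Step 3: at (0.08, 0.9, 0.08), ∇f = (0.48, 3.6, 0.96) → (0.08, 0.9, 0.08) − 0.1·(0.48, 3.6, 0.96) = (0.032, 0.54, -0.016)
Step 4: at (0.032, 0.54, -0.016), ∇f = (0.192, 2.16, -0.192) → (0.032, 0.54, -0.016) − 0.1·(0.192, 2.16, -0.192) = (0.0128, 0.324, 0.0032)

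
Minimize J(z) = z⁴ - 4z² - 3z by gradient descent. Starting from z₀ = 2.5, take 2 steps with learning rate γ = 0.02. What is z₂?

1.64358312

J′(z) = 4z³ - 8z - 3
Step 1: J′(2.5) = 39.5; z₁ = 2.5 − 0.02·39.5 = 1.71
Step 2: J′(1.71) = 3.320844; z₂ = 1.71 − 0.02·3.320844 = 1.64358312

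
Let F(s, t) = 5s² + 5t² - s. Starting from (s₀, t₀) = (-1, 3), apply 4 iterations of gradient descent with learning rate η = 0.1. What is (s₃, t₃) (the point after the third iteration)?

(0.1, 0)

∇F = (10s - 1, 10t)
Step 1: at (-1, 3), ∇F = (-11, 30) → (-1, 3) − 0.1·(-11, 30) = (0.1, 0)
Step 2: at (0.1, 0), ∇F = (0, 0) → (0.1, 0) − 0.1·(0, 0) = (0.1, 0)
Step 3: at (0.1, 0), ∇F = (0, 0) → (0.1, 0) − 0.1·(0, 0) = (0.1, 0)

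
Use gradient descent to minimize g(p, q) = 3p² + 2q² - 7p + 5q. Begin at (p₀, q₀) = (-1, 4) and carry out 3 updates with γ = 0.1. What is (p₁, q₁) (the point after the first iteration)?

∇g = (6p - 7, 4q + 5)
(p₁, q₁) = (-1, 4) − 0.1·(-13, 21) = (0.3, 1.9)

(0.3, 1.9)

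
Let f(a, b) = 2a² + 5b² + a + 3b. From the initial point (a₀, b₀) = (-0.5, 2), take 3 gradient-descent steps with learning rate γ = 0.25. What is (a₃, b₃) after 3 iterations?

(-0.25, -8.0625)

∇f = (4a + 1, 10b + 3)
Step 1: at (-0.5, 2), ∇f = (-1, 23) → (-0.5, 2) − 0.25·(-1, 23) = (-0.25, -3.75)
Step 2: at (-0.25, -3.75), ∇f = (0, -34.5) → (-0.25, -3.75) − 0.25·(0, -34.5) = (-0.25, 4.875)
Step 3: at (-0.25, 4.875), ∇f = (0, 51.75) → (-0.25, 4.875) − 0.25·(0, 51.75) = (-0.25, -8.0625)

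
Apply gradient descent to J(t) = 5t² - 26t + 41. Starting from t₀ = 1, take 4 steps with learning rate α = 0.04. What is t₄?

2.39264

J′(t) = 10t - 26
t₁ = 1 − 0.04·(-16) = 1.64
t₂ = 1.64 − 0.04·(-9.6) = 2.024
t₃ = 2.024 − 0.04·(-5.76) = 2.2544
t₄ = 2.2544 − 0.04·(-3.456) = 2.39264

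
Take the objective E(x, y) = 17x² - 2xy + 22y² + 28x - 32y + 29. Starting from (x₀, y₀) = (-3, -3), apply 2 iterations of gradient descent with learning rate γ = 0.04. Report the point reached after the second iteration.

(-0.7536, -1.2656)

∇E = (34x - 2y + 28, -2x + 44y - 32)
(x₁, y₁) = (-3, -3) − 0.04·(-68, -158) = (-0.28, 3.32)
(x₂, y₂) = (-0.28, 3.32) − 0.04·(11.84, 114.64) = (-0.7536, -1.2656)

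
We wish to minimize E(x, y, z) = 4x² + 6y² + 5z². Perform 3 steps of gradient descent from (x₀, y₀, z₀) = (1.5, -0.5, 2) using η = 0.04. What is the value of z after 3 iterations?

∇E = (8x, 12y, 10z)
Step 1: at (1.5, -0.5, 2), ∇E = (12, -6, 20) → (1.5, -0.5, 2) − 0.04·(12, -6, 20) = (1.02, -0.26, 1.2)
Step 2: at (1.02, -0.26, 1.2), ∇E = (8.16, -3.12, 12) → (1.02, -0.26, 1.2) − 0.04·(8.16, -3.12, 12) = (0.6936, -0.1352, 0.72)
Step 3: at (0.6936, -0.1352, 0.72), ∇E = (5.5488, -1.6224, 7.2) → (0.6936, -0.1352, 0.72) − 0.04·(5.5488, -1.6224, 7.2) = (0.471648, -0.070304, 0.432)
z = 0.432

0.432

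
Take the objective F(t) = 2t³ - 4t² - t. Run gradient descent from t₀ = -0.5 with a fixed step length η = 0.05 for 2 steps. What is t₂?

F′(t) = 6t² - 8t - 1
t₁ = -0.5 − 0.05·4.5 = -0.725
t₂ = -0.725 − 0.05·7.95375 = -1.1226875

-1.1226875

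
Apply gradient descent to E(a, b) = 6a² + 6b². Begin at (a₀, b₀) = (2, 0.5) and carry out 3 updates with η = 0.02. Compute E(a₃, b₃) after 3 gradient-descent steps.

∇E = (12a, 12b)
(a₁, b₁) = (2, 0.5) − 0.02·(24, 6) = (1.52, 0.38)
(a₂, b₂) = (1.52, 0.38) − 0.02·(18.24, 4.56) = (1.1552, 0.2888)
(a₃, b₃) = (1.1552, 0.2888) − 0.02·(13.8624, 3.4656) = (0.877952, 0.219488)
E(0.877952, 0.219488) = 4.913848178688

4.913848178688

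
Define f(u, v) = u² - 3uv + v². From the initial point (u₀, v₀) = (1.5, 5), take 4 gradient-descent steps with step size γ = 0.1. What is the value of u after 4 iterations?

∇f = (2u - 3v, -3u + 2v)
Step 1: at (1.5, 5), ∇f = (-12, 5.5) → (1.5, 5) − 0.1·(-12, 5.5) = (2.7, 4.45)
Step 2: at (2.7, 4.45), ∇f = (-7.95, 0.8) → (2.7, 4.45) − 0.1·(-7.95, 0.8) = (3.495, 4.37)
Step 3: at (3.495, 4.37), ∇f = (-6.12, -1.745) → (3.495, 4.37) − 0.1·(-6.12, -1.745) = (4.107, 4.5445)
Step 4: at (4.107, 4.5445), ∇f = (-5.4195, -3.232) → (4.107, 4.5445) − 0.1·(-5.4195, -3.232) = (4.64895, 4.8677)
u = 4.64895

4.64895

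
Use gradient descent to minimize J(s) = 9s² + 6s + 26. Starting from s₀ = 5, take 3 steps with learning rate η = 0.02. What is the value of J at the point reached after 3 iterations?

42.592186044416

J′(s) = 18s + 6
s₁ = 5 − 0.02·96 = 3.08
s₂ = 3.08 − 0.02·61.44 = 1.8512
s₃ = 1.8512 − 0.02·39.3216 = 1.064768
J(1.064768) = 42.592186044416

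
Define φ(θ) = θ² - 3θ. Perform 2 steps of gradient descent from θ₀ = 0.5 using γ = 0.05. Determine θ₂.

φ′(θ) = 2θ - 3
Step 1: φ′(0.5) = -2; θ₁ = 0.5 − 0.05·(-2) = 0.6
Step 2: φ′(0.6) = -1.8; θ₂ = 0.6 − 0.05·(-1.8) = 0.69

0.69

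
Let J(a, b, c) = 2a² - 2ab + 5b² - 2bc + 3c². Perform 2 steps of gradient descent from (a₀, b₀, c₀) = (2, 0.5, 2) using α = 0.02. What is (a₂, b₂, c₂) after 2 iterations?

(1.7336, 0.5936, 1.5888)

∇J = (4a - 2b, -2a + 10b - 2c, -2b + 6c)
Step 1: at (2, 0.5, 2), ∇J = (7, -3, 11) → (2, 0.5, 2) − 0.02·(7, -3, 11) = (1.86, 0.56, 1.78)
Step 2: at (1.86, 0.56, 1.78), ∇J = (6.32, -1.68, 9.56) → (1.86, 0.56, 1.78) − 0.02·(6.32, -1.68, 9.56) = (1.7336, 0.5936, 1.5888)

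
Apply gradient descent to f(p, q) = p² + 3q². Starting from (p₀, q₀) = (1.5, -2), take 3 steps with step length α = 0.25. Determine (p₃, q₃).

∇f = (2p, 6q)
Step 1: at (1.5, -2), ∇f = (3, -12) → (1.5, -2) − 0.25·(3, -12) = (0.75, 1)
Step 2: at (0.75, 1), ∇f = (1.5, 6) → (0.75, 1) − 0.25·(1.5, 6) = (0.375, -0.5)
Step 3: at (0.375, -0.5), ∇f = (0.75, -3) → (0.375, -0.5) − 0.25·(0.75, -3) = (0.1875, 0.25)

(0.1875, 0.25)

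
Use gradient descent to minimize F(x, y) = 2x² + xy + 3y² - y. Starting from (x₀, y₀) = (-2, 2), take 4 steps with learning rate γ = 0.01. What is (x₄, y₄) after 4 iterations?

(-1.76894975, 1.66772426)

∇F = (4x + y, x + 6y - 1)
Step 1: at (-2, 2), ∇F = (-6, 9) → (-2, 2) − 0.01·(-6, 9) = (-1.94, 1.91)
Step 2: at (-1.94, 1.91), ∇F = (-5.85, 8.52) → (-1.94, 1.91) − 0.01·(-5.85, 8.52) = (-1.8815, 1.8248)
Step 3: at (-1.8815, 1.8248), ∇F = (-5.7012, 8.0673) → (-1.8815, 1.8248) − 0.01·(-5.7012, 8.0673) = (-1.824488, 1.744127)
Step 4: at (-1.824488, 1.744127), ∇F = (-5.553825, 7.640274) → (-1.824488, 1.744127) − 0.01·(-5.553825, 7.640274) = (-1.76894975, 1.66772426)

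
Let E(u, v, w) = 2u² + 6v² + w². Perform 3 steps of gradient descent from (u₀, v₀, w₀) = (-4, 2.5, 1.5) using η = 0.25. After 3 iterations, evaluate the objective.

2400.03515625

∇E = (4u, 12v, 2w)
Step 1: at (-4, 2.5, 1.5), ∇E = (-16, 30, 3) → (-4, 2.5, 1.5) − 0.25·(-16, 30, 3) = (0, -5, 0.75)
Step 2: at (0, -5, 0.75), ∇E = (0, -60, 1.5) → (0, -5, 0.75) − 0.25·(0, -60, 1.5) = (0, 10, 0.375)
Step 3: at (0, 10, 0.375), ∇E = (0, 120, 0.75) → (0, 10, 0.375) − 0.25·(0, 120, 0.75) = (0, -20, 0.1875)
E(0, -20, 0.1875) = 2400.03515625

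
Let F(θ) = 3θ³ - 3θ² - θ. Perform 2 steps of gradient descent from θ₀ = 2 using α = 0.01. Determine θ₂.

1.604239

F′(θ) = 9θ² - 6θ - 1
Step 1: F′(2) = 23; θ₁ = 2 − 0.01·23 = 1.77
Step 2: F′(1.77) = 16.5761; θ₂ = 1.77 − 0.01·16.5761 = 1.604239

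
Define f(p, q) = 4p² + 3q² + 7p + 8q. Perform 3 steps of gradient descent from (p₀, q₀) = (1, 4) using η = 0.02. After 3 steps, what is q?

2.301184

∇f = (8p + 7, 6q + 8)
(p₁, q₁) = (1, 4) − 0.02·(15, 32) = (0.7, 3.36)
(p₂, q₂) = (0.7, 3.36) − 0.02·(12.6, 28.16) = (0.448, 2.7968)
(p₃, q₃) = (0.448, 2.7968) − 0.02·(10.584, 24.7808) = (0.23632, 2.301184)
q = 2.301184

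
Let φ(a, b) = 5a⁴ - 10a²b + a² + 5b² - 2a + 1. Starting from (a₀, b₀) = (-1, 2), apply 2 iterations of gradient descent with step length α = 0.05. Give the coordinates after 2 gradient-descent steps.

∇φ = (20a³ - 20ab + 2a - 2, -10a² + 10b)
(a₁, b₁) = (-1, 2) − 0.05·(16, 10) = (-1.8, 1.5)
(a₂, b₂) = (-1.8, 1.5) − 0.05·(-68.24, -17.4) = (1.612, 2.37)

(1.612, 2.37)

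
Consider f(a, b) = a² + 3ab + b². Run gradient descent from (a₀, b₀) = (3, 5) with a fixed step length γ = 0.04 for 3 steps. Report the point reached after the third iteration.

∇f = (2a + 3b, 3a + 2b)
(a₁, b₁) = (3, 5) − 0.04·(21, 19) = (2.16, 4.24)
(a₂, b₂) = (2.16, 4.24) − 0.04·(17.04, 14.96) = (1.4784, 3.6416)
(a₃, b₃) = (1.4784, 3.6416) − 0.04·(13.8816, 11.7184) = (0.923136, 3.172864)

(0.923136, 3.172864)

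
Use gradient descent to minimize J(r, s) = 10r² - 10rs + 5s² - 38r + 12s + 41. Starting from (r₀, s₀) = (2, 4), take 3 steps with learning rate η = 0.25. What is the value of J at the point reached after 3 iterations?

∇J = (20r - 10s - 38, -10r + 10s + 12)
(r₁, s₁) = (2, 4) − 0.25·(-38, 32) = (11.5, -4)
(r₂, s₂) = (11.5, -4) − 0.25·(232, -143) = (-46.5, 31.75)
(r₃, s₃) = (-46.5, 31.75) − 0.25·(-1285.5, 794.5) = (274.875, -166.875)
J(274.875, -166.875) = 1341089.890625

1341089.890625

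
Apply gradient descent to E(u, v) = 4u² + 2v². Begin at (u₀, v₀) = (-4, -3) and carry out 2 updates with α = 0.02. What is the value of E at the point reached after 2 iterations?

44.75884032

∇E = (8u, 4v)
Step 1: at (-4, -3), ∇E = (-32, -12) → (-4, -3) − 0.02·(-32, -12) = (-3.36, -2.76)
Step 2: at (-3.36, -2.76), ∇E = (-26.88, -11.04) → (-3.36, -2.76) − 0.02·(-26.88, -11.04) = (-2.8224, -2.5392)
E(-2.8224, -2.5392) = 44.75884032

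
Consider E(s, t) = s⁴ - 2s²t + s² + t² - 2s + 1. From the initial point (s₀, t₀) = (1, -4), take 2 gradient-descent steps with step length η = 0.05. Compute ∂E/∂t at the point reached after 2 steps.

-6.32

∇E = (4s³ - 4st + 2s - 2, -2s² + 2t)
(s₁, t₁) = (1, -4) − 0.05·(20, -10) = (0, -3.5)
(s₂, t₂) = (0, -3.5) − 0.05·(-2, -7) = (0.1, -3.15)
∂E/∂t at (0.1, -3.15) = -6.32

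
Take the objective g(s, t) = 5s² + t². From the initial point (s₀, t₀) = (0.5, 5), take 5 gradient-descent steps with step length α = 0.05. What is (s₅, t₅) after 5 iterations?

∇g = (10s, 2t)
Step 1: at (0.5, 5), ∇g = (5, 10) → (0.5, 5) − 0.05·(5, 10) = (0.25, 4.5)
Step 2: at (0.25, 4.5), ∇g = (2.5, 9) → (0.25, 4.5) − 0.05·(2.5, 9) = (0.125, 4.05)
Step 3: at (0.125, 4.05), ∇g = (1.25, 8.1) → (0.125, 4.05) − 0.05·(1.25, 8.1) = (0.0625, 3.645)
Step 4: at (0.0625, 3.645), ∇g = (0.625, 7.29) → (0.0625, 3.645) − 0.05·(0.625, 7.29) = (0.03125, 3.2805)
Step 5: at (0.03125, 3.2805), ∇g = (0.3125, 6.561) → (0.03125, 3.2805) − 0.05·(0.3125, 6.561) = (0.015625, 2.95245)

(0.015625, 2.95245)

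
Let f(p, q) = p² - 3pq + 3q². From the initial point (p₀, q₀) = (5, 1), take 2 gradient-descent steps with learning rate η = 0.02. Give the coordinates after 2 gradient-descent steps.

∇f = (2p - 3q, -3p + 6q)
(p₁, q₁) = (5, 1) − 0.02·(7, -9) = (4.86, 1.18)
(p₂, q₂) = (4.86, 1.18) − 0.02·(6.18, -7.5) = (4.7364, 1.33)

(4.7364, 1.33)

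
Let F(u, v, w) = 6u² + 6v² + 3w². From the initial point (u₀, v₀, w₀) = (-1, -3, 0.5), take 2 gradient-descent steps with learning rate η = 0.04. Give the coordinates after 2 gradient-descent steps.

(-0.2704, -0.8112, 0.2888)

∇F = (12u, 12v, 6w)
(u₁, v₁, w₁) = (-1, -3, 0.5) − 0.04·(-12, -36, 3) = (-0.52, -1.56, 0.38)
(u₂, v₂, w₂) = (-0.52, -1.56, 0.38) − 0.04·(-6.24, -18.72, 2.28) = (-0.2704, -0.8112, 0.2888)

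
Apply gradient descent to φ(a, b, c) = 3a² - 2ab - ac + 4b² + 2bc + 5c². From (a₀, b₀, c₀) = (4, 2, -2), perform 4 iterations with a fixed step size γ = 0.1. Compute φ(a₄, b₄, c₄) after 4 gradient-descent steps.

0.28039716

∇φ = (6a - 2b - c, -2a + 8b + 2c, -a + 2b + 10c)
(a₁, b₁, c₁) = (4, 2, -2) − 0.1·(22, 4, -20) = (1.8, 1.6, 0)
(a₂, b₂, c₂) = (1.8, 1.6, 0) − 0.1·(7.6, 9.2, 1.4) = (1.04, 0.68, -0.14)
(a₃, b₃, c₃) = (1.04, 0.68, -0.14) − 0.1·(5.02, 3.08, -1.08) = (0.538, 0.372, -0.032)
(a₄, b₄, c₄) = (0.538, 0.372, -0.032) − 0.1·(2.516, 1.836, -0.114) = (0.2864, 0.1884, -0.0206)
φ(0.2864, 0.1884, -0.0206) = 0.28039716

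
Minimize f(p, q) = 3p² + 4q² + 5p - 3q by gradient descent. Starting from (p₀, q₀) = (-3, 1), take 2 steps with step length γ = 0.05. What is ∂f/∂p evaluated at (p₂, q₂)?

∇f = (6p + 5, 8q - 3)
(p₁, q₁) = (-3, 1) − 0.05·(-13, 5) = (-2.35, 0.75)
(p₂, q₂) = (-2.35, 0.75) − 0.05·(-9.1, 3) = (-1.895, 0.6)
∂f/∂p at (-1.895, 0.6) = -6.37

-6.37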